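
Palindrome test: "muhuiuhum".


Word: "muhuiuhum"
Reversed: "muhuiuhum"
Forward == Backward? muhuiuhum == muhuiuhum
Palindrome = Yes


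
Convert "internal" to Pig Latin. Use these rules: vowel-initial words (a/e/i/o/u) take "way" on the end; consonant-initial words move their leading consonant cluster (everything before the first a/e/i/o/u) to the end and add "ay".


Word: "internal"
Starts with vowel → add 'way'
Pig Latin = "internalway"


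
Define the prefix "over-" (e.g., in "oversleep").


Prefix: over-
Example: oversleep (over- + sleep)
Meaning = excessive


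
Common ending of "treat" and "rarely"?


Word 1: "treat"
Word 2: "rarely"
Comparing from end:
  Pos -1: 't' != 'y' (stop)
LCS = "" (length 0)


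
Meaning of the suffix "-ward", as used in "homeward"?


Suffix: -ward
Example: homeward = home + -ward
Meaning = in the direction of


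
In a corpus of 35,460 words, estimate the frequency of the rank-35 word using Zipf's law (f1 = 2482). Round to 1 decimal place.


Zipf's law: f(r) = f(1) / r
f(1) = 2482
f(35) = 2482 / 35
= 70.9 occurrences


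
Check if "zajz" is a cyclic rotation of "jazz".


Word: "jazz", Candidate: "zajz"
Method: check if candidate is substring of word+word
"jazzjazz" contains "zajz"? No
Is rotation = No


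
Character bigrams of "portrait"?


Word: "portrait" (length 8)
Number of bigrams = 8 - 2 + 1 = 7
  Position 0: "po"
  Position 1: "or"
  Position 2: "rt"
  Position 3: "tr"
  Position 4: "ra"
  Position 5: "ai"
  Position 6: "it"
Bigrams = "po", "or", "rt", "tr", "ra", "ai", "it"


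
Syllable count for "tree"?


Word: "tree"
Syllable breakdown: tree
Counting: 1 part
= 1 syllable


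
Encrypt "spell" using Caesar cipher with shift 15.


Word: "spell"
Shift: 15
Each letter → (letter + shift) mod 26:
  's' (18) + 15 = 7 → 'h'
  'p' (15) + 15 = 4 → 'e'
  'e' (4) + 15 = 19 → 't'
  'l' (11) + 15 = 0 → 'a'
  'l' (11) + 15 = 0 → 'a'
Result = "hetaa"


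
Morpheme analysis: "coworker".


Word: "coworker"
Morphemes: co- / work / -er
Each morpheme carries meaning
= 3 morphemes


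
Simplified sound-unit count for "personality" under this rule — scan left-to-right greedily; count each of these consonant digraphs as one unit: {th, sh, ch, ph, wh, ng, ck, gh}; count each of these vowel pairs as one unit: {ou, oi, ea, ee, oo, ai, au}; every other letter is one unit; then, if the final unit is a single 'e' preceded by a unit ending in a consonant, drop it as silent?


Word: "personality" (11 letters)
Left-to-right scan:
  (1) 'p' (letter)
  (2) 'e' (letter)
  (3) 'r' (letter)
  (4) 's' (letter)
  (5) 'o' (letter)
  (6) 'n' (letter)
  (7) 'a' (letter)
  (8) 'l' (letter)
  (9) 'i' (letter)
  (10) 't' (letter)
  (11) 'y' (letter)
Units from scan: 11
Sound units = 11 units


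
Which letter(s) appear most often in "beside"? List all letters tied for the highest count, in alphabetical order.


Word: "beside"
Letter counts:
  'b': 1
  'd': 1
  'e': 2
  'i': 1
  's': 1
Maximum count = 2
Most frequent = 'e' (2 times each)


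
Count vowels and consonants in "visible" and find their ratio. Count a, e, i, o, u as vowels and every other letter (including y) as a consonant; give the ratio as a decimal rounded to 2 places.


Word: "visible"
Vowels (a,e,i,o,u): 3
Consonants: 4
Ratio = 3/4
= 0.75


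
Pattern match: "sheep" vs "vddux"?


Pattern of "sheep": [0, 1, 2, 2, 3]
Pattern of "vddux": [0, 1, 1, 2, 3]
Patterns do not match
Same pattern = No


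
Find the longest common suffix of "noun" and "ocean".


Word 1: "noun"
Word 2: "ocean"
Comparing from end:
  Pos -1: 'n' == 'n'
  Pos -2: 'u' != 'a' (stop)
LCS = "n" (length 1)


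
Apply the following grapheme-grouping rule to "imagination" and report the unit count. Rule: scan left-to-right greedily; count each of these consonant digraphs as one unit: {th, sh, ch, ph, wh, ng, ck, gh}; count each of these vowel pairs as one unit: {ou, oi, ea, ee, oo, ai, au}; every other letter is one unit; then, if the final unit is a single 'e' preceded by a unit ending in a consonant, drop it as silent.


Word: "imagination" (11 letters)
Left-to-right scan:
  1. 'i' (letter)
  2. 'm' (letter)
  3. 'a' (letter)
  4. 'g' (letter)
  5. 'i' (letter)
  6. 'n' (letter)
  7. 'a' (letter)
  8. 't' (letter)
  9. 'i' (letter)
  10. 'o' (letter)
  11. 'n' (letter)
Units from scan: 11
Sound units = 11 units


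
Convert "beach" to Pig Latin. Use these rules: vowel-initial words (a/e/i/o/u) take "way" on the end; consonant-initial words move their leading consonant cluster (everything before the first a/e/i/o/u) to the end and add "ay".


Word: "beach"
Starts with consonant(s) → move to end, add 'ay'
Consonant cluster: "b"
Pig Latin = "eachbay"


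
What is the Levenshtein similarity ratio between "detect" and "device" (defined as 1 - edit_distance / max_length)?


Word 1: "detect" (length 6)
Word 2: "device" (length 6)
One optimal edit sequence:
  1. keep 'd'
  2. keep 'e'
  3. substitute 't' -> 'v'  (+1)
  4. substitute 'e' -> 'i'  (+1)
  5. keep 'c'
  6. substitute 't' -> 'e'  (+1)
Edit distance = 3
Max length = max(6, 6) = 6
Similarity = 1 - 3/6
= 0.5000


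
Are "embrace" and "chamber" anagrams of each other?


Word 1: "embrace" → sorted: abceemr
Word 2: "chamber" → sorted: abcehmr
Same letters? abceemr != abcehmr
Anagram = No


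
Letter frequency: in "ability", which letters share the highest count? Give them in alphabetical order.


Word: "ability"
Letter counts:
  'a': 1
  'b': 1
  'i': 2
  'l': 1
  't': 1
  'y': 1
Maximum count = 2
Most frequent = 'i' (2 times each)


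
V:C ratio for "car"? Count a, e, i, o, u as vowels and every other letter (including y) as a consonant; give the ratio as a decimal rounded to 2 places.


Word: "car"
Vowels (a,e,i,o,u): 1
Consonants: 2
Ratio = 1/2
= 0.50


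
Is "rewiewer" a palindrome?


Word: "rewiewer"
Reversed: "reweiwer"
Forward == Backward? rewiewer != reweiwer
Palindrome = No


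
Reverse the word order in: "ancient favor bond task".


Original: "ancient favor bond task"
Words (1..n): ancient | favor | bond | task
Reversed (n..1): task | bond | favor | ancient
Result = "task bond favor ancient"


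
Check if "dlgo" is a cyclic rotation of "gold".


Word: "gold", Candidate: "dlgo"
Method: check if candidate is substring of word+word
"goldgold" contains "dlgo"? No
Is rotation = No


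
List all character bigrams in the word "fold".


Word: "fold" (length 4)
Number of bigrams = 4 - 2 + 1 = 3
  Position 0: "fo"
  Position 1: "ol"
  Position 2: "ld"
Bigrams = "fo", "ol", "ld"


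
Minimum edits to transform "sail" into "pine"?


Word 1: "sail" (length 4)
Word 2: "pine" (length 4)
One optimal edit sequence (insert/delete/substitute each cost 1):
  1. substitute 's' -> 'p'  (+1)
  2. substitute 'a' -> 'i'  (+1)
  3. substitute 'i' -> 'n'  (+1)
  4. substitute 'l' -> 'e'  (+1)
Total edit operations: 4
Edit distance = 4


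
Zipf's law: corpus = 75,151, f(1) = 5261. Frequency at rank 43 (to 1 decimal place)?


Zipf's law: f(r) = f(1) / r
f(1) = 5261
f(43) = 5261 / 43
= 122.3 occurrences


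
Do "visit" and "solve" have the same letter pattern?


Pattern of "visit": [0, 1, 2, 1, 3]
Pattern of "solve": [0, 1, 2, 3, 4]
Patterns do not match
Same pattern = No


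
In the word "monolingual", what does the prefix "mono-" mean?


Prefix: mono-
As in: monolingual -> mono- + lingual
Meaning = one


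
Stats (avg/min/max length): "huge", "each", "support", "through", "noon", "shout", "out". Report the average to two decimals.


Lengths: "huge"=4, "each"=4, "support"=7, "through"=7, "noon"=4, "shout"=5, "out"=3
Sum = 34, Count = 7
Average = 34/7 = 4.86
= avg=4.86, min=3, max=7


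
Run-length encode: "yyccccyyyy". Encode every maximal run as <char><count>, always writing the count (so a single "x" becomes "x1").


String: "yyccccyyyy"
Scanning for consecutive runs:
  'y' x 2
  'c' x 4
  'y' x 4
RLE = "y2c4y4"


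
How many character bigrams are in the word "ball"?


Word: "ball" (length 4)
Number of 2-grams = length - 2 + 1 = 4 - 2 + 1
= 3


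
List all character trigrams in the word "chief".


Word: "chief" (length 5)
Number of trigrams = 5 - 3 + 1 = 3
  Position 0: "chi"
  Position 1: "hie"
  Position 2: "ief"
Trigrams = "chi", "hie", "ief"


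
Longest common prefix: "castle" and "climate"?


Word 1: "castle"
Word 2: "climate"
Comparing from start:
  Pos 0: 'c' == 'c'
  Pos 1: 'a' != 'l' (stop)
LCP = "c" (length 1)


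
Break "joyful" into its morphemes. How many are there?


Word: "joyful"
Morphemes: joy + -ful
Each morpheme carries meaning
= 2 morphemes


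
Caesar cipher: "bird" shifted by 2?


Word: "bird"
Shift: 2
Each letter → (letter + shift) mod 26:
  'b' (1) + 2 = 3 → 'd'
  'i' (8) + 2 = 10 → 'k'
  'r' (17) + 2 = 19 → 't'
  'd' (3) + 2 = 5 → 'f'
Result = "dktf"


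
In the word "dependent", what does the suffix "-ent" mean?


Suffix: -ent
Example: dependent (depend + -ent)
Meaning = one who / that which


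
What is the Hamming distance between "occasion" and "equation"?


Comparing character by character (same length = 8):
  Pos 0: 'o' vs 'e' !=
  Pos 1: 'c' vs 'q' !=
  Pos 2: 'c' vs 'u' !=
  Pos 3: 'a' vs 'a' =
  Pos 4: 's' vs 't' !=
  Pos 5: 'i' vs 'i' =
  Pos 6: 'o' vs 'o' =
  Pos 7: 'n' vs 'n' =
Hamming distance = 4


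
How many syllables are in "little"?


Word: "little"
Syllable breakdown: lit-tle
Counting: 2 parts
= 2 syllables


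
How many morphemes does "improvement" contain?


Word: "improvement"
Morphemes: improve / -ment
Each morpheme carries meaning
= 2 morphemes


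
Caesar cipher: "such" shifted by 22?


Word: "such"
Shift: 22
Each letter → (letter + shift) mod 26:
  's' (18) + 22 = 14 → 'o'
  'u' (20) + 22 = 16 → 'q'
  'c' (2) + 22 = 24 → 'y'
  'h' (7) + 22 = 3 → 'd'
Result = "oqyd"


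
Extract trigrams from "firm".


Word: "firm" (length 4)
Number of trigrams = 4 - 3 + 1 = 2
  Position 0: "fir"
  Position 1: "irm"
Trigrams = "fir", "irm"


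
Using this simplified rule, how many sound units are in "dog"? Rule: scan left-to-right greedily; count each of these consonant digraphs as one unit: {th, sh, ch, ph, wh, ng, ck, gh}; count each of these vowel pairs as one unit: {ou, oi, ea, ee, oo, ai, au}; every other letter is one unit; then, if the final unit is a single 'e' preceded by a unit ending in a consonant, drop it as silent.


Word: "dog" (3 letters)
Left-to-right scan:
  1. 'd' (letter)
  2. 'o' (letter)
  3. 'g' (letter)
Units from scan: 3
Sound units = 3 units


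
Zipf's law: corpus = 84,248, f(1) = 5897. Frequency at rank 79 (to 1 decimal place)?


Zipf's law: f(r) = f(1) / r
f(1) = 5897
f(79) = 5897 / 79
= 74.6 occurrences


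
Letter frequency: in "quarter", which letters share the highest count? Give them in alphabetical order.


Word: "quarter"
Letter counts:
  'a': 1
  'e': 1
  'q': 1
  'r': 2
  't': 1
  'u': 1
Maximum count = 2
Most frequent = 'r' (2 times each)


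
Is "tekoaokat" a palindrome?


Word: "tekoaokat"
Reversed: "takoaoket"
Forward == Backward? tekoaokat != takoaoket
Palindrome = No


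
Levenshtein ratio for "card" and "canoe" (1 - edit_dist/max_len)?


Word 1: "card" (length 4)
Word 2: "canoe" (length 5)
One optimal edit sequence:
  1. keep 'c'
  2. keep 'a'
  3. insert 'n'  (+1)
  4. substitute 'r' -> 'o'  (+1)
  5. substitute 'd' -> 'e'  (+1)
Edit distance = 3
Max length = max(4, 5) = 5
Similarity = 1 - 3/5
= 0.4000


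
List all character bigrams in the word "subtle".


Word: "subtle" (length 6)
Number of bigrams = 6 - 2 + 1 = 5
  Position 0: "su"
  Position 1: "ub"
  Position 2: "bt"
  Position 3: "tl"
  Position 4: "le"
Bigrams = "su", "ub", "bt", "tl", "le"


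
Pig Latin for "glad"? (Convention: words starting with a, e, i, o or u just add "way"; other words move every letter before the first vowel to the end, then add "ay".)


Word: "glad"
Starts with consonant(s) → move to end, add 'ay'
Consonant cluster: "gl"
Pig Latin = "adglay"


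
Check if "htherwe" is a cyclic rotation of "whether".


Word: "whether", Candidate: "htherwe"
Method: check if candidate is substring of word+word
"whetherwhether" contains "htherwe"? No
Is rotation = No


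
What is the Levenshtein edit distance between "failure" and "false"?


Word 1: "failure" (length 7)
Word 2: "false" (length 5)
One optimal edit sequence (insert/delete/substitute each cost 1):
  1. keep 'f'
  2. keep 'a'
  3. delete 'i'  (+1)
  4. keep 'l'
  5. delete 'u'  (+1)
  6. substitute 'r' -> 's'  (+1)
  7. keep 'e'
Total edit operations: 3
Edit distance = 3


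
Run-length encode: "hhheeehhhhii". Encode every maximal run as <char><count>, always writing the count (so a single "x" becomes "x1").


String: "hhheeehhhhii"
Scanning for consecutive runs:
  'h' x 3
  'e' x 3
  'h' x 4
  'i' x 2
RLE = "h3e3h4i2"


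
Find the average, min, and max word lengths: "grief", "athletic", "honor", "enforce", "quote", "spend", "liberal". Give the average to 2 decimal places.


Lengths: "grief"=5, "athletic"=8, "honor"=5, "enforce"=7, "quote"=5, "spend"=5, "liberal"=7
Sum = 42, Count = 7
Average = 42/7 = 6.00
= avg=6.00, min=5, max=8


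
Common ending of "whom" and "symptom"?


Word 1: "whom"
Word 2: "symptom"
Comparing from end:
  Pos -1: 'm' == 'm'
  Pos -2: 'o' == 'o'
  Pos -3: 'h' != 't' (stop)
LCS = "om" (length 2)


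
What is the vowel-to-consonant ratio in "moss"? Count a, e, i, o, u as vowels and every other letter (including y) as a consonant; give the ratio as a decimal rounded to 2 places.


Word: "moss"
Vowels (a,e,i,o,u): 1
Consonants: 3
Ratio = 1/3
= 0.33


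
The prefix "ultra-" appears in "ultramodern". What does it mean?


Prefix: ultra-
As in: ultramodern -> ultra- + modern
Meaning = beyond


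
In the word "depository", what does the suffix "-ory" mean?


Suffix: -ory
Example: depository = deposit + -ory
Meaning = relating to / place for


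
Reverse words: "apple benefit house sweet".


Original: "apple benefit house sweet"
Words (1..n): apple | benefit | house | sweet
Reversed (n..1): sweet | house | benefit | apple
Result = "sweet house benefit apple"


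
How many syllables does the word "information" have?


Word: "information"
Syllable breakdown: in | for | ma | tion
Counting: 4 parts
= 4 syllables


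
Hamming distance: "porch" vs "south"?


Comparing character by character (same length = 5):
  Pos 0: 'p' vs 's' !=
  Pos 1: 'o' vs 'o' =
  Pos 2: 'r' vs 'u' !=
  Pos 3: 'c' vs 't' !=
  Pos 4: 'h' vs 'h' =
Hamming distance = 3


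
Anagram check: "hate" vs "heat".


Word 1: "hate" → sorted: aeht
Word 2: "heat" → sorted: aeht
Same letters? aeht == aeht
Anagram = Yes


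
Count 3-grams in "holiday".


Word: "holiday" (length 7)
Number of 3-grams = length - 3 + 1 = 7 - 3 + 1
= 5


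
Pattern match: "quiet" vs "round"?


Pattern of "quiet": [0, 1, 2, 3, 4]
Pattern of "round": [0, 1, 2, 3, 4]
Patterns match
Same pattern = Yes


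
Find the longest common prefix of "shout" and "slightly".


Word 1: "shout"
Word 2: "slightly"
Comparing from start:
  Pos 0: 's' == 's'
  Pos 1: 'h' != 'l' (stop)
LCP = "s" (length 1)


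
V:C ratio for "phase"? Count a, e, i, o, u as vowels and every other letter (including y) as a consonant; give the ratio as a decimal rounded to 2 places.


Word: "phase"
Vowels (a,e,i,o,u): 2
Consonants: 3
Ratio = 2/3
= 0.67


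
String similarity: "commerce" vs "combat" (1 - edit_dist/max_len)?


Word 1: "commerce" (length 8)
Word 2: "combat" (length 6)
One optimal edit sequence:
  1. keep 'c'
  2. keep 'o'
  3. delete 'm'  (+1)
  4. keep 'm'
  5. delete 'e'  (+1)
  6. substitute 'r' -> 'b'  (+1)
  7. substitute 'c' -> 'a'  (+1)
  8. substitute 'e' -> 't'  (+1)
Edit distance = 5
Max length = max(8, 6) = 8
Similarity = 1 - 5/8
= 0.3750


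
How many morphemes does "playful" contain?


Word: "playful"
Morphemes: play + -ful
Each morpheme carries meaning
= 2 morphemes


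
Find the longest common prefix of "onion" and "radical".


Word 1: "onion"
Word 2: "radical"
Comparing from start:
  Pos 0: 'o' != 'r' (stop)
LCP = "" (length 0)


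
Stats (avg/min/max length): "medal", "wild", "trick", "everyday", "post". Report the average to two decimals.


Lengths: "medal"=5, "wild"=4, "trick"=5, "everyday"=8, "post"=4
Sum = 26, Count = 5
Average = 26/5 = 5.20
= avg=5.20, min=4, max=8


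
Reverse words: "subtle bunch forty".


Original: "subtle bunch forty"
Words (1..n): subtle | bunch | forty
Reversed (n..1): forty | bunch | subtle
Result = "forty bunch subtle"


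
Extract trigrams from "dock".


Word: "dock" (length 4)
Number of trigrams = 4 - 3 + 1 = 2
  Position 0: "doc"
  Position 1: "ock"
Trigrams = "doc", "ock"


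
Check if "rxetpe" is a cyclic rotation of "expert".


Word: "expert", Candidate: "rxetpe"
Method: check if candidate is substring of word+word
"expertexpert" contains "rxetpe"? No
Is rotation = No


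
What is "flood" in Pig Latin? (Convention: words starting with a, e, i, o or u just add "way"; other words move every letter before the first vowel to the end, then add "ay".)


Word: "flood"
Starts with consonant(s) → move to end, add 'ay'
Consonant cluster: "fl"
Pig Latin = "oodflay"


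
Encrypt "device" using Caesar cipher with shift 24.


Word: "device"
Shift: 24
Each letter → (letter + shift) mod 26:
  'd' (3) + 24 = 1 → 'b'
  'e' (4) + 24 = 2 → 'c'
  'v' (21) + 24 = 19 → 't'
  'i' (8) + 24 = 6 → 'g'
  'c' (2) + 24 = 0 → 'a'
  'e' (4) + 24 = 2 → 'c'
Result = "bctgac"


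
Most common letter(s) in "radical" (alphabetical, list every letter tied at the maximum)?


Word: "radical"
Letter counts:
  'a': 2
  'c': 1
  'd': 1
  'i': 1
  'l': 1
  'r': 1
Maximum count = 2
Most frequent = 'a' (2 times each)


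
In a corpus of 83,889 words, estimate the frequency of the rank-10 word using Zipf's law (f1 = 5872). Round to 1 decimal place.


Zipf's law: f(r) = f(1) / r
f(1) = 5872
f(10) = 5872 / 10
= 587.2 occurrences


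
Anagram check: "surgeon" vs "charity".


Word 1: "surgeon" → sorted: egnorsu
Word 2: "charity" → sorted: achirty
Same letters? egnorsu != achirty
Anagram = No


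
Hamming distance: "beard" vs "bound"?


Comparing character by character (same length = 5):
  Pos 0: 'b' vs 'b' =
  Pos 1: 'e' vs 'o' !=
  Pos 2: 'a' vs 'u' !=
  Pos 3: 'r' vs 'n' !=
  Pos 4: 'd' vs 'd' =
Hamming distance = 3


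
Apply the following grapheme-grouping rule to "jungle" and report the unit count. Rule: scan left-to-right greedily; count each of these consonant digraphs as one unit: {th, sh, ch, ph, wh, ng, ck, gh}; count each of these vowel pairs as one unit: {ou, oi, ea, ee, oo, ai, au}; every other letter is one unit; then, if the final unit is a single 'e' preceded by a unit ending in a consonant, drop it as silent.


Word: "jungle" (6 letters)
Left-to-right scan:
  (1) 'j' (letter)
  (2) 'u' (letter)
  (3) 'ng' (digraph)
  (4) 'l' (letter)
  (5) 'e' (letter)
Units from scan: 5
Final unit is 'e' after a consonant -> drop as silent (-1)
Sound units = 4 units


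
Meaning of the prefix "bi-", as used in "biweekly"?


Prefix: bi-
Example: biweekly = bi- + weekly
Meaning = two


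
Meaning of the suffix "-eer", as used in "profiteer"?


Suffix: -eer
Example: profiteer (profit + -eer)
Meaning = one who is concerned with


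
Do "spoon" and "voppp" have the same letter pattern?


Pattern of "spoon": [0, 1, 2, 2, 3]
Pattern of "voppp": [0, 1, 2, 2, 2]
Patterns do not match
Same pattern = No


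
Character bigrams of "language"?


Word: "language" (length 8)
Number of bigrams = 8 - 2 + 1 = 7
  Position 0: "la"
  Position 1: "an"
  Position 2: "ng"
  Position 3: "gu"
  Position 4: "ua"
  Position 5: "ag"
  Position 6: "ge"
Bigrams = "la", "an", "ng", "gu", "ua", "ag", "ge"


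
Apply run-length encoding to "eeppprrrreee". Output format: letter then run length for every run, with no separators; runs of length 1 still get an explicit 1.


String: "eeppprrrreee"
Scanning for consecutive runs:
  'e' x 2
  'p' x 3
  'r' x 4
  'e' x 3
RLE = "e2p3r4e3"


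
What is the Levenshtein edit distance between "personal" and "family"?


Word 1: "personal" (length 8)
Word 2: "family" (length 6)
One optimal edit sequence (insert/delete/substitute each cost 1):
  1. delete 'p'  (+1)
  2. delete 'e'  (+1)
  3. substitute 'r' -> 'f'  (+1)
  4. substitute 's' -> 'a'  (+1)
  5. substitute 'o' -> 'm'  (+1)
  6. substitute 'n' -> 'i'  (+1)
  7. substitute 'a' -> 'l'  (+1)
  8. substitute 'l' -> 'y'  (+1)
Total edit operations: 8
Edit distance = 8


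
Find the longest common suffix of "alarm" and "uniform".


Word 1: "alarm"
Word 2: "uniform"
Comparing from end:
  Pos -1: 'm' == 'm'
  Pos -2: 'r' == 'r'
  Pos -3: 'a' != 'o' (stop)
LCS = "rm" (length 2)


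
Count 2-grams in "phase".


Word: "phase" (length 5)
Number of 2-grams = length - 2 + 1 = 5 - 2 + 1
= 4


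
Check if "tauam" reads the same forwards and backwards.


Word: "tauam"
Reversed: "mauat"
Forward == Backward? tauam != mauat
Palindrome = No


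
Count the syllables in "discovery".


Word: "discovery"
Syllable breakdown: dis-cov-er-y
Counting: 4 parts
= 4 syllables


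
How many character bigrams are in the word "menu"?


Word: "menu" (length 4)
Number of 2-grams = length - 2 + 1 = 4 - 2 + 1
= 3


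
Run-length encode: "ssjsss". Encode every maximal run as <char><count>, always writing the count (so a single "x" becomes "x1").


String: "ssjsss"
Scanning for consecutive runs:
  's' x 2
  'j' x 1
  's' x 3
RLE = "s2j1s3"


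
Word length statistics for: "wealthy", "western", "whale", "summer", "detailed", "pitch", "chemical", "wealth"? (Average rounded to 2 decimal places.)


Lengths: "wealthy"=7, "western"=7, "whale"=5, "summer"=6, "detailed"=8, "pitch"=5, "chemical"=8, "wealth"=6
Sum = 52, Count = 8
Average = 52/8 = 6.50
= avg=6.50, min=5, max=8


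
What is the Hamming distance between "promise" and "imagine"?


Comparing character by character (same length = 7):
  Pos 0: 'p' vs 'i' !=
  Pos 1: 'r' vs 'm' !=
  Pos 2: 'o' vs 'a' !=
  Pos 3: 'm' vs 'g' !=
  Pos 4: 'i' vs 'i' =
  Pos 5: 's' vs 'n' !=
  Pos 6: 'e' vs 'e' =
Hamming distance = 5


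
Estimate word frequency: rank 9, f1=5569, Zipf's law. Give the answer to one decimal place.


Zipf's law: f(r) = f(1) / r
f(1) = 5569
f(9) = 5569 / 9
= 618.8 occurrences


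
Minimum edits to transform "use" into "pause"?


Word 1: "use" (length 3)
Word 2: "pause" (length 5)
One optimal edit sequence (insert/delete/substitute each cost 1):
  1. insert 'p'  (+1)
  2. insert 'a'  (+1)
  3. keep 'u'
  4. keep 's'
  5. keep 'e'
Total edit operations: 2
Edit distance = 2


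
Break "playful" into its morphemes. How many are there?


Word: "playful"
Morphemes: play | -ful
Each morpheme carries meaning
= 2 morphemes


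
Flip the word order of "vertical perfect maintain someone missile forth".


Original: "vertical perfect maintain someone missile forth"
Words (1..n): vertical | perfect | maintain | someone | missile | forth
Reversed (n..1): forth | missile | someone | maintain | perfect | vertical
Result = "forth missile someone maintain perfect vertical"


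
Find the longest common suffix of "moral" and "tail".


Word 1: "moral"
Word 2: "tail"
Comparing from end:
  Pos -1: 'l' == 'l'
  Pos -2: 'a' != 'i' (stop)
LCS = "l" (length 1)


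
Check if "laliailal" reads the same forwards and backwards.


Word: "laliailal"
Reversed: "laliailal"
Forward == Backward? laliailal == laliailal
Palindrome = Yes


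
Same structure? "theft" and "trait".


Pattern of "theft": [0, 1, 2, 3, 0]
Pattern of "trait": [0, 1, 2, 3, 0]
Patterns match
Same pattern = Yes


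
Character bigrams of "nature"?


Word: "nature" (length 6)
Number of bigrams = 6 - 2 + 1 = 5
  Position 0: "na"
  Position 1: "at"
  Position 2: "tu"
  Position 3: "ur"
  Position 4: "re"
Bigrams = "na", "at", "tu", "ur", "re"


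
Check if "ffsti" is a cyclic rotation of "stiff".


Word: "stiff", Candidate: "ffsti"
Method: check if candidate is substring of word+word
"stiffstiff" contains "ffsti"? Yes
Is rotation = Yes


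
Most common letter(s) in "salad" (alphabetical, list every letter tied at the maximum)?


Word: "salad"
Letter counts:
  'a': 2
  'd': 1
  'l': 1
  's': 1
Maximum count = 2
Most frequent = 'a' (2 times each)


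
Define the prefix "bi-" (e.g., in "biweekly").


Prefix: bi-
Example: biweekly (bi- + weekly)
Meaning = two


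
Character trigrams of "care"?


Word: "care" (length 4)
Number of trigrams = 4 - 3 + 1 = 2
  Position 0: "car"
  Position 1: "are"
Trigrams = "car", "are"


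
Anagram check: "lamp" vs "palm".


Word 1: "lamp" → sorted: almp
Word 2: "palm" → sorted: almp
Same letters? almp == almp
Anagram = Yes


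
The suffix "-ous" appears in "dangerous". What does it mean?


Suffix: -ous
As in: dangerous -> danger + -ous
Meaning = having quality of


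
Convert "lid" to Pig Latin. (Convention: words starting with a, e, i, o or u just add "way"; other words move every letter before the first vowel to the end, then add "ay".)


Word: "lid"
Starts with consonant(s) → move to end, add 'ay'
Consonant cluster: "l"
Pig Latin = "idlay"


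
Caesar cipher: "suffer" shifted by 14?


Word: "suffer"
Shift: 14
Each letter → (letter + shift) mod 26:
  's' (18) + 14 = 6 → 'g'
  'u' (20) + 14 = 8 → 'i'
  'f' (5) + 14 = 19 → 't'
  'f' (5) + 14 = 19 → 't'
  'e' (4) + 14 = 18 → 's'
  'r' (17) + 14 = 5 → 'f'
Result = "gittsf"


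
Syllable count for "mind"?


Word: "mind"
Syllable breakdown: mind
Counting: 1 part
= 1 syllable


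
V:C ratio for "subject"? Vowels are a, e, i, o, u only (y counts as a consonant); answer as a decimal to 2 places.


Word: "subject"
Vowels (a,e,i,o,u): 2
Consonants: 5
Ratio = 2/5
= 0.40


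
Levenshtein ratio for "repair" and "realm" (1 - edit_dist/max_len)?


Word 1: "repair" (length 6)
Word 2: "realm" (length 5)
One optimal edit sequence:
  1. keep 'r'
  2. keep 'e'
  3. delete 'p'  (+1)
  4. keep 'a'
  5. substitute 'i' -> 'l'  (+1)
  6. substitute 'r' -> 'm'  (+1)
Edit distance = 3
Max length = max(6, 5) = 6
Similarity = 1 - 3/6
= 0.5000


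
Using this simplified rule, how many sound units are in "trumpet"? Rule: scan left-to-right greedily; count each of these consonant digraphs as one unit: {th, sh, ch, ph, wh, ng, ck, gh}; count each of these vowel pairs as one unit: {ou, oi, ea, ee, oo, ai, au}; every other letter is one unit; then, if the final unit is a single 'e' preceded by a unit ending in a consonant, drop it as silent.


Word: "trumpet" (7 letters)
Left-to-right scan:
  (1) 't' (letter)
  (2) 'r' (letter)
  (3) 'u' (letter)
  (4) 'm' (letter)
  (5) 'p' (letter)
  (6) 'e' (letter)
  (7) 't' (letter)
Units from scan: 7
Sound units = 7 units


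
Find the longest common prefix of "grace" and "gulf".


Word 1: "grace"
Word 2: "gulf"
Comparing from start:
  Pos 0: 'g' == 'g'
  Pos 1: 'r' != 'u' (stop)
LCP = "g" (length 1)


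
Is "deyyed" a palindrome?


Word: "deyyed"
Reversed: "deyyed"
Forward == Backward? deyyed == deyyed
Palindrome = Yes


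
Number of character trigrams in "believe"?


Word: "believe" (length 7)
Number of 3-grams = length - 3 + 1 = 7 - 3 + 1
= 5


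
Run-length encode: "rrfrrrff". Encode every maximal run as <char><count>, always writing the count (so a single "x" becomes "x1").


String: "rrfrrrff"
Scanning for consecutive runs:
  'r' x 2
  'f' x 1
  'r' x 3
  'f' x 2
RLE = "r2f1r3f2"


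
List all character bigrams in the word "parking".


Word: "parking" (length 7)
Number of bigrams = 7 - 2 + 1 = 6
  Position 0: "pa"
  Position 1: "ar"
  Position 2: "rk"
  Position 3: "ki"
  Position 4: "in"
  Position 5: "ng"
Bigrams = "pa", "ar", "rk", "ki", "in", "ng"


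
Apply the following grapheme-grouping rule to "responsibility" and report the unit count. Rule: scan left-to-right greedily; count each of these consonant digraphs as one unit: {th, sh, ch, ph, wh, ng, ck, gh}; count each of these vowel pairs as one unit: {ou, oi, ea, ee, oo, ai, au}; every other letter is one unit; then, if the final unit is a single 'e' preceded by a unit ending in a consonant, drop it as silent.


Word: "responsibility" (14 letters)
Left-to-right scan:
  (1) 'r' (letter)
  (2) 'e' (letter)
  (3) 's' (letter)
  (4) 'p' (letter)
  (5) 'o' (letter)
  (6) 'n' (letter)
  (7) 's' (letter)
  (8) 'i' (letter)
  (9) 'b' (letter)
  (10) 'i' (letter)
  (11) 'l' (letter)
  (12) 'i' (letter)
  (13) 't' (letter)
  (14) 'y' (letter)
Units from scan: 14
Sound units = 14 units


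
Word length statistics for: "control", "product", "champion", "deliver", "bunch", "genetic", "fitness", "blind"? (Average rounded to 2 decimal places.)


Lengths: "control"=7, "product"=7, "champion"=8, "deliver"=7, "bunch"=5, "genetic"=7, "fitness"=7, "blind"=5
Sum = 53, Count = 8
Average = 53/8 = 6.63
= avg=6.63, min=5, max=8


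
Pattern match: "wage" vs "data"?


Pattern of "wage": [0, 1, 2, 3]
Pattern of "data": [0, 1, 2, 1]
Patterns do not match
Same pattern = No


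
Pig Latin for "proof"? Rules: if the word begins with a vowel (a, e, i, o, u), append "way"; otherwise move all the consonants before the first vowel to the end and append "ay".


Word: "proof"
Starts with consonant(s) → move to end, add 'ay'
Consonant cluster: "pr"
Pig Latin = "oofpray"


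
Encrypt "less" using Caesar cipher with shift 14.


Word: "less"
Shift: 14
Each letter → (letter + shift) mod 26:
  'l' (11) + 14 = 25 → 'z'
  'e' (4) + 14 = 18 → 's'
  's' (18) + 14 = 6 → 'g'
  's' (18) + 14 = 6 → 'g'
Result = "zsgg"


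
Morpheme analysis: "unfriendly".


Word: "unfriendly"
Morphemes: un- | friend | -ly
Each morpheme carries meaning
= 3 morphemes


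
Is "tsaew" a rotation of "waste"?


Word: "waste", Candidate: "tsaew"
Method: check if candidate is substring of word+word
"wastewaste" contains "tsaew"? No
Is rotation = No


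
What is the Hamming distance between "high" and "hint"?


Comparing character by character (same length = 4):
  Pos 0: 'h' vs 'h' =
  Pos 1: 'i' vs 'i' =
  Pos 2: 'g' vs 'n' !=
  Pos 3: 'h' vs 't' !=
Hamming distance = 2


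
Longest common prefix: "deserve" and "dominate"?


Word 1: "deserve"
Word 2: "dominate"
Comparing from start:
  Pos 0: 'd' == 'd'
  Pos 1: 'e' != 'o' (stop)
LCP = "d" (length 1)


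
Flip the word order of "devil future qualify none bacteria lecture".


Original: "devil future qualify none bacteria lecture"
Words (1..n): devil | future | qualify | none | bacteria | lecture
Reversed (n..1): lecture | bacteria | none | qualify | future | devil
Result = "lecture bacteria none qualify future devil"


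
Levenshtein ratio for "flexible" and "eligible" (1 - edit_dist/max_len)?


Word 1: "flexible" (length 8)
Word 2: "eligible" (length 8)
One optimal edit sequence:
  1. substitute 'f' -> 'e'  (+1)
  2. keep 'l'
  3. substitute 'e' -> 'i'  (+1)
  4. substitute 'x' -> 'g'  (+1)
  5. keep 'i'
  6. keep 'b'
  7. keep 'l'
  8. keep 'e'
Edit distance = 3
Max length = max(8, 8) = 8
Similarity = 1 - 3/8
= 0.6250


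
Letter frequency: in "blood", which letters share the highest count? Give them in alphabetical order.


Word: "blood"
Letter counts:
  'b': 1
  'd': 1
  'l': 1
  'o': 2
Maximum count = 2
Most frequent = 'o' (2 times each)


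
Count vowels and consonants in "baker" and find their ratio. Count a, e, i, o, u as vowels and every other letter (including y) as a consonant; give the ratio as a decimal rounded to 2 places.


Word: "baker"
Vowels (a,e,i,o,u): 2
Consonants: 3
Ratio = 2/3
= 0.67


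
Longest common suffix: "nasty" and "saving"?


Word 1: "nasty"
Word 2: "saving"
Comparing from end:
  Pos -1: 'y' != 'g' (stop)
LCS = "" (length 0)


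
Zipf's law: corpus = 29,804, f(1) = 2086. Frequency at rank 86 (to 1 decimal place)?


Zipf's law: f(r) = f(1) / r
f(1) = 2086
f(86) = 2086 / 86
= 24.3 occurrences


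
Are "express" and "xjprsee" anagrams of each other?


Word 1: "express" → sorted: eeprssx
Word 2: "xjprsee" → sorted: eejprsx
Same letters? eeprssx != eejprsx
Anagram = No


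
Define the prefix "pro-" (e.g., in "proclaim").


Prefix: pro-
Example: proclaim = pro- + claim
Meaning = forward / in favor of


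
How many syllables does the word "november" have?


Word: "november"
Syllable breakdown: no · vem · ber
Counting: 3 parts
= 3 syllables


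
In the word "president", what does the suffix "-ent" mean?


Suffix: -ent
As in: president -> preside + -ent, with a spelling change
Meaning = one who / that which


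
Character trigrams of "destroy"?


Word: "destroy" (length 7)
Number of trigrams = 7 - 3 + 1 = 5
  Position 0: "des"
  Position 1: "est"
  Position 2: "str"
  Position 3: "tro"
  Position 4: "roy"
Trigrams = "des", "est", "str", "tro", "roy"


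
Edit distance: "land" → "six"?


Word 1: "land" (length 4)
Word 2: "six" (length 3)
One optimal edit sequence (insert/delete/substitute each cost 1):
  1. delete 'l'  (+1)
  2. substitute 'a' -> 's'  (+1)
  3. substitute 'n' -> 'i'  (+1)
  4. substitute 'd' -> 'x'  (+1)
Total edit operations: 4
Edit distance = 4


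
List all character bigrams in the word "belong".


Word: "belong" (length 6)
Number of bigrams = 6 - 2 + 1 = 5
  Position 0: "be"
  Position 1: "el"
  Position 2: "lo"
  Position 3: "on"
  Position 4: "ng"
Bigrams = "be", "el", "lo", "on", "ng"


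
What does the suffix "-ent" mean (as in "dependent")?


Suffix: -ent
Example: dependent (depend + -ent)
Meaning = one who / that which


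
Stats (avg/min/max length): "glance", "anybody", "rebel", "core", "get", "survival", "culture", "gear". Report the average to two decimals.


Lengths: "glance"=6, "anybody"=7, "rebel"=5, "core"=4, "get"=3, "survival"=8, "culture"=7, "gear"=4
Sum = 44, Count = 8
Average = 44/8 = 5.50
= avg=5.50, min=3, max=8


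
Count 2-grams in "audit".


Word: "audit" (length 5)
Number of 2-grams = length - 2 + 1 = 5 - 2 + 1
= 4


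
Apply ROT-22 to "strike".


Word: "strike"
Shift: 22
Each letter → (letter + shift) mod 26:
  's' (18) + 22 = 14 → 'o'
  't' (19) + 22 = 15 → 'p'
  'r' (17) + 22 = 13 → 'n'
  'i' (8) + 22 = 4 → 'e'
  'k' (10) + 22 = 6 → 'g'
  'e' (4) + 22 = 0 → 'a'
Result = "opnega"


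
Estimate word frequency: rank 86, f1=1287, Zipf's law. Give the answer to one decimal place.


Zipf's law: f(r) = f(1) / r
f(1) = 1287
f(86) = 1287 / 86
= 15.0 occurrences


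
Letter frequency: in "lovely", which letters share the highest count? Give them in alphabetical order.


Word: "lovely"
Letter counts:
  'e': 1
  'l': 2
  'o': 1
  'v': 1
  'y': 1
Maximum count = 2
Most frequent = 'l' (2 times each)


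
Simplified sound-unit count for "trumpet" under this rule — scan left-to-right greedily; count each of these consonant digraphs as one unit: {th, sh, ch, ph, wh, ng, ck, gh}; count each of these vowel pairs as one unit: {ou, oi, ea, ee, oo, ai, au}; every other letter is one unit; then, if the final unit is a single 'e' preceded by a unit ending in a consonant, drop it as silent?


Word: "trumpet" (7 letters)
Left-to-right scan:
  [1] 't' (letter)
  [2] 'r' (letter)
  [3] 'u' (letter)
  [4] 'm' (letter)
  [5] 'p' (letter)
  [6] 'e' (letter)
  [7] 't' (letter)
Units from scan: 7
Sound units = 7 units


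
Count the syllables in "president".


Word: "president"
Syllable breakdown: pres / i / dent
Counting: 3 parts
= 3 syllables


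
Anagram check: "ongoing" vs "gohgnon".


Word 1: "ongoing" → sorted: gginnoo
Word 2: "gohgnon" → sorted: gghnnoo
Same letters? gginnoo != gghnnoo
Anagram = No


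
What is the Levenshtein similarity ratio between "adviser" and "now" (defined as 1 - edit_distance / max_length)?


Word 1: "adviser" (length 7)
Word 2: "now" (length 3)
One optimal edit sequence:
  1. delete 'a'  (+1)
  2. delete 'd'  (+1)
  3. delete 'v'  (+1)
  4. delete 'i'  (+1)
  5. substitute 's' -> 'n'  (+1)
  6. substitute 'e' -> 'o'  (+1)
  7. substitute 'r' -> 'w'  (+1)
Edit distance = 7
Max length = max(7, 3) = 7
Similarity = 1 - 7/7
= 0.0000


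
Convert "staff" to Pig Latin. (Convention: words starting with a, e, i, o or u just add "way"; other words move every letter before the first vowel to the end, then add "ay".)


Word: "staff"
Starts with consonant(s) → move to end, add 'ay'
Consonant cluster: "st"
Pig Latin = "affstay"


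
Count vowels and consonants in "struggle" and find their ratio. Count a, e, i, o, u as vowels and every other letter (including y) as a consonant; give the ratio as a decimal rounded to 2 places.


Word: "struggle"
Vowels (a,e,i,o,u): 2
Consonants: 6
Ratio = 2/6
= 0.33


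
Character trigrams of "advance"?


Word: "advance" (length 7)
Number of trigrams = 7 - 3 + 1 = 5
  Position 0: "adv"
  Position 1: "dva"
  Position 2: "van"
  Position 3: "anc"
  Position 4: "nce"
Trigrams = "adv", "dva", "van", "anc", "nce"


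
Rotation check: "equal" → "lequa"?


Word: "equal", Candidate: "lequa"
Method: check if candidate is substring of word+word
"equalequal" contains "lequa"? Yes
Is rotation = Yes


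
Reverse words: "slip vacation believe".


Original: "slip vacation believe"
Words (1..n): slip | vacation | believe
Reversed (n..1): believe | vacation | slip
Result = "believe vacation slip"


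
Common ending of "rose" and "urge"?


Word 1: "rose"
Word 2: "urge"
Comparing from end:
  Pos -1: 'e' == 'e'
  Pos -2: 's' != 'g' (stop)
LCS = "e" (length 1)


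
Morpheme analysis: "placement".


Word: "placement"
Morphemes: place / -ment
Each morpheme carries meaning
= 2 morphemes


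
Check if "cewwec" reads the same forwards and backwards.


Word: "cewwec"
Reversed: "cewwec"
Forward == Backward? cewwec == cewwec
Palindrome = Yes


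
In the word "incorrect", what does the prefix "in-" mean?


Prefix: in-
As in: incorrect -> in- + correct
Meaning = not / into


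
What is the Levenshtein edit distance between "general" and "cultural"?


Word 1: "general" (length 7)
Word 2: "cultural" (length 8)
One optimal edit sequence (insert/delete/substitute each cost 1):
  1. insert 'c'  (+1)
  2. substitute 'g' -> 'u'  (+1)
  3. substitute 'e' -> 'l'  (+1)
  4. substitute 'n' -> 't'  (+1)
  5. substitute 'e' -> 'u'  (+1)
  6. keep 'r'
  7. keep 'a'
  8. keep 'l'
Total edit operations: 5
Edit distance = 5


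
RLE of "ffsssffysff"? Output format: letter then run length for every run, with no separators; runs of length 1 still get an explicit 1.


String: "ffsssffysff"
Scanning for consecutive runs:
  'f' x 2
  's' x 3
  'f' x 2
  'y' x 1
  's' x 1
  'f' x 2
RLE = "f2s3f2y1s1f2"


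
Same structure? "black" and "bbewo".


Pattern of "black": [0, 1, 2, 3, 4]
Pattern of "bbewo": [0, 0, 1, 2, 3]
Patterns do not match
Same pattern = No


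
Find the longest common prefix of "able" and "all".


Word 1: "able"
Word 2: "all"
Comparing from start:
  Pos 0: 'a' == 'a'
  Pos 1: 'b' != 'l' (stop)
LCP = "a" (length 1)


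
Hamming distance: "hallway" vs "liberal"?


Comparing character by character (same length = 7):
  Pos 0: 'h' vs 'l' !=
  Pos 1: 'a' vs 'i' !=
  Pos 2: 'l' vs 'b' !=
  Pos 3: 'l' vs 'e' !=
  Pos 4: 'w' vs 'r' !=
  Pos 5: 'a' vs 'a' =
  Pos 6: 'y' vs 'l' !=
Hamming distance = 6


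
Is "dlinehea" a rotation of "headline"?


Word: "headline", Candidate: "dlinehea"
Method: check if candidate is substring of word+word
"headlineheadline" contains "dlinehea"? Yes
Is rotation = Yes
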